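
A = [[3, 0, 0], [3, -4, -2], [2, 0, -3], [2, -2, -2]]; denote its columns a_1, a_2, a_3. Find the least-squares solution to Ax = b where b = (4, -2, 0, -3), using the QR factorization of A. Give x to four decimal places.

q_1 = a_1/‖a_1‖ = (3, 3, 2, 2)/5.0990 = (0.5883, 0.5883, 0.3922, 0.3922).
r_{12} = q_1·a_2 = -3.1379.
u_2 = a_2 + 3.1379·q_1 = (1.8462, -2.1538, 1.2308, -0.7692).
‖u_2‖ = 3.1865, so q_2 = (0.5794, -0.6759, 0.3862, -0.2414).
r_{13} = q_1·a_3 = -3.1379; r_{23} = q_2·a_3 = 0.6759.
u_3 = a_3 + 3.1379·q_1 − 0.6759·q_2 = (1.4545, 0.3030, -2.0303, -0.6061).
‖u_3‖ = 2.5879, so q_3 = (0.5621, 0.1171, -0.7846, -0.2342).
Qᵀb = (0.0000, 4.3935, 2.7167).
Back-substitute: x_3 = 2.7167/2.5879 = 1.0498.
x_2 = (4.3935 − 0.6759·1.0498)/3.1865 = 1.1561.
x_1 = (0.0000 + 3.1379·1.1561 + 3.1379·1.0498)/5.0990 = 1.3575.

x = (1.3575, 1.1561, 1.0498)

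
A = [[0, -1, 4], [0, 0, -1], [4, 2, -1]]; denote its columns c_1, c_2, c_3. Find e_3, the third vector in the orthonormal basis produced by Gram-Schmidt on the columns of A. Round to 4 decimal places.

e_3 = (0.0000, -1.0000, 0.0000)

c_1 = (0, 0, 4); ‖c_1‖ = 4.0000, so e_1 = (0.0000, 0.0000, 1.0000).
e_1·c_2 = 0.0000·(-1) + 0.0000·0 + 1.0000·2 = 2.0000.
u_2 = c_2 − 2.0000·e_1 = (-1.0000, 0.0000, 0.0000).
‖u_2‖ = 1.0000, so e_2 = (-1.0000, 0.0000, 0.0000).
e_1·c_3 = 0.0000·4 + 0.0000·(-1) + 1.0000·(-1) = -1.0000; e_2·c_3 = (-1.0000)·4 + 0.0000·(-1) + 0.0000·(-1) = -4.0000.
u_3 = c_3 + 1.0000·e_1 + 4.0000·e_2 = (0.0000, -1.0000, 0.0000).
‖u_3‖ = 1.0000, so e_3 = (0.0000, -1.0000, 0.0000).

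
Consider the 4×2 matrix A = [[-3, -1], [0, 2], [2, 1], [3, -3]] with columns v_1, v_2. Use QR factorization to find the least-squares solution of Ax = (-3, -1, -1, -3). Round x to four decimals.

x = (0.0191, 0.6051)

v_1 = (-3, 0, 2, 3); ‖v_1‖ = 4.6904, so q_1 = (-0.6396, 0.0000, 0.4264, 0.6396).
q_1·v_2 = (-0.6396)·(-1) + 0.0000·2 + 0.4264·1 + 0.6396·(-3) = -0.8528.
u_2 = v_2 + 0.8528·q_1 = (-1.5455, 2.0000, 1.3636, -2.4545).
‖u_2‖ = 3.7779, so q_2 = (-0.4091, 0.5294, 0.3609, -0.6497).
Qᵀb = (-0.4264, 2.2860).
Back-substitute: x_2 = 2.2860/3.7779 = 0.6051.
x_1 = (-0.4264 + 0.8528·0.6051)/4.6904 = 0.0191.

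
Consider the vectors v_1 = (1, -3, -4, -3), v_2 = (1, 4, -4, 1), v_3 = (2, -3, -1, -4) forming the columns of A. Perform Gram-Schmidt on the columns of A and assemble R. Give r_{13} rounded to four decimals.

v_1 = (1, -3, -4, -3); ‖v_1‖ = 5.9161, so e_1 = (0.1690, -0.5071, -0.6761, -0.5071).
r_{13} = e_1·v_3 = 4.5638.

r_{13} = 4.5638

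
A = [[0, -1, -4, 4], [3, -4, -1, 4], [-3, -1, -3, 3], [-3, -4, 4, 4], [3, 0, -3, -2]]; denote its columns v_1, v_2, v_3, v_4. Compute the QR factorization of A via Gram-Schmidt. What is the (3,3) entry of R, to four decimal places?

r_{33} = 6.6583

v_1 = (0, 3, -3, -3, 3); ‖v_1‖ = 6.0000, so e_1 = (0.0000, 0.5000, -0.5000, -0.5000, 0.5000).
e_1·v_2 = 0.0000·(-1) + 0.5000·(-4) + (-0.5000)·(-1) + (-0.5000)·(-4) + 0.5000·0 = 0.5000.
u_2 = v_2 − 0.5000·e_1 = (-1.0000, -4.2500, -0.7500, -3.7500, -0.2500).
‖u_2‖ = 5.8095, so e_2 = (-0.1721, -0.7316, -0.1291, -0.6455, -0.0430).
e_1·v_3 = 0.0000·(-4) + 0.5000·(-1) + (-0.5000)·(-3) + (-0.5000)·4 + 0.5000·(-3) = -2.5000; e_2·v_3 = (-0.1721)·(-4) + (-0.7316)·(-1) + (-0.1291)·(-3) + (-0.6455)·4 + (-0.0430)·(-3) = -0.6455.
u_3 = v_3 + 2.5000·e_1 + 0.6455·e_2 = (-4.1111, -0.2222, -4.3333, 2.3333, -1.7778).
r_{33} = ‖u_3‖ = 6.6583.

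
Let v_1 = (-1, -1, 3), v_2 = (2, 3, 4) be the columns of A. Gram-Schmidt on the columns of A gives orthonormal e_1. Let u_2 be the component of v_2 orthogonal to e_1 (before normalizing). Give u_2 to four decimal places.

u_2 = (2.6364, 3.6364, 2.0909)

e_1 = v_1/‖v_1‖ = (-1, -1, 3)/3.3166 = (-0.3015, -0.3015, 0.9045).
r_{12} = e_1·v_2 = 2.1106.
u_2 = v_2 − 2.1106·e_1 = (2.6364, 3.6364, 2.0909).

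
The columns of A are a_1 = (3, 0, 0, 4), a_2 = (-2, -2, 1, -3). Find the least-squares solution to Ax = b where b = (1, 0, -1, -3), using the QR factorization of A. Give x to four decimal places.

x = (-0.4286, -0.0952)

e_1 = a_1/‖a_1‖ = (3, 0, 0, 4)/5.0000 = (0.6000, 0.0000, 0.0000, 0.8000).
r_{12} = e_1·a_2 = -3.6000.
u_2 = a_2 + 3.6000·e_1 = (0.1600, -2.0000, 1.0000, -0.1200).
‖u_2‖ = 2.2450, so e_2 = (0.0713, -0.8909, 0.4454, -0.0535).
Qᵀb = (-1.8000, -0.2138).
Back-substitute: x_2 = -0.2138/2.2450 = -0.0952.
x_1 = (-1.8000 + 3.6000·(-0.0952))/5.0000 = -0.4286.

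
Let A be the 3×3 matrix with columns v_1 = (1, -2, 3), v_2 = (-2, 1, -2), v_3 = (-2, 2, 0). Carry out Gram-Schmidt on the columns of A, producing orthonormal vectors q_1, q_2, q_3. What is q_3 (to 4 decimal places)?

q_3 = (-0.1961, 0.7845, 0.5883)

q_1 = v_1/‖v_1‖ = (1, -2, 3)/3.7417 = (0.2673, -0.5345, 0.8018).
r_{12} = q_1·v_2 = -2.6726.
u_2 = v_2 + 2.6726·q_1 = (-1.2857, -0.4286, 0.1429).
‖u_2‖ = 1.3628, so q_2 = (-0.9435, -0.3145, 0.1048).
r_{13} = q_1·v_3 = -1.6036; r_{23} = q_2·v_3 = 1.2579.
u_3 = v_3 + 1.6036·q_1 − 1.2579·q_2 = (-0.3846, 1.5385, 1.1538).
‖u_3‖ = 1.9612, so q_3 = (-0.1961, 0.7845, 0.5883).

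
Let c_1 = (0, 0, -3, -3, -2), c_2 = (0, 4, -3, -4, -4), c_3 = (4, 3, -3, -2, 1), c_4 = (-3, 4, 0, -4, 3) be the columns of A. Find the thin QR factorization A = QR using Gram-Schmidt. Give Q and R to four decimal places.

Q = [[0.0000, 0.0000, 0.7556, -0.5258], [0.0000, 0.9232, 0.2502, 0.2063], [-0.6396, 0.2203, -0.3074, 0.0538], [-0.6396, -0.0105, -0.0393, -0.4934], [-0.4264, -0.3147, 0.5200, 0.6593]], R = [[4.6904, 6.1828, 2.7716, 1.2792], [0.0000, 4.3328, 1.8149, 2.7906], [0.0000, 0.0000, 5.2938, 0.4514], [0.0000, 0.0000, 0.0000, 6.3539]]

q_1 = c_1/‖c_1‖ = (0, 0, -3, -3, -2)/4.6904 = (0.0000, 0.0000, -0.6396, -0.6396, -0.4264).
r_{12} = q_1·c_2 = 6.1828.
u_2 = c_2 − 6.1828·q_1 = (0.0000, 4.0000, 0.9545, -0.0455, -1.3636).
‖u_2‖ = 4.3328, so q_2 = (0.0000, 0.9232, 0.2203, -0.0105, -0.3147).
r_{13} = q_1·c_3 = 2.7716; r_{23} = q_2·c_3 = 1.8149.
u_3 = c_3 − 2.7716·q_1 − 1.8149·q_2 = (4.0000, 1.3245, -1.6271, -0.2082, 2.7530).
‖u_3‖ = 5.2938, so q_3 = (0.7556, 0.2502, -0.3074, -0.0393, 0.5200).
r_{14} = q_1·c_4 = 1.2792; r_{24} = q_2·c_4 = 2.7906; r_{34} = q_3·c_4 = 0.4514.
u_4 = c_4 − 1.2792·q_1 − 2.7906·q_2 − 0.4514·q_3 = (-3.3411, 1.3108, 0.3421, -3.1348, 4.1890).
‖u_4‖ = 6.3539, so q_4 = (-0.5258, 0.2063, 0.0538, -0.4934, 0.6593).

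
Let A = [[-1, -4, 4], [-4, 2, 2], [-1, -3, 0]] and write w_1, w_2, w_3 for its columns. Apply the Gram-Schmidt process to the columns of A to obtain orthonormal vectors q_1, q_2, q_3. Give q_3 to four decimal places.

w_1 = (-1, -4, -1); ‖w_1‖ = 4.2426, so q_1 = (-0.2357, -0.9428, -0.2357).
q_1·w_2 = (-0.2357)·(-4) + (-0.9428)·2 + (-0.2357)·(-3) = -0.2357.
u_2 = w_2 + 0.2357·q_1 = (-4.0556, 1.7778, -3.0556).
‖u_2‖ = 5.3800, so q_2 = (-0.7538, 0.3304, -0.5679).
q_1·w_3 = (-0.2357)·4 + (-0.9428)·2 + (-0.2357)·0 = -2.8284; q_2·w_3 = (-0.7538)·4 + 0.3304·2 + (-0.5679)·0 = -2.3544.
u_3 = w_3 + 2.8284·q_1 + 2.3544·q_2 = (1.5585, 0.1113, -2.0038).
‖u_3‖ = 2.5410, so q_3 = (0.6134, 0.0438, -0.7886).

q_3 = (0.6134, 0.0438, -0.7886)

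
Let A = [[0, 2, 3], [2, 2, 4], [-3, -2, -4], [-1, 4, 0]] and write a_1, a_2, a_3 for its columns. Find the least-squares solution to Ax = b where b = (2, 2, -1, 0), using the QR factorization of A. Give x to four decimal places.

x = (-0.5874, -0.1505, 0.8063)

e_1 = a_1/‖a_1‖ = (0, 2, -3, -1)/3.7417 = (0.0000, 0.5345, -0.8018, -0.2673).
r_{12} = e_1·a_2 = 1.6036.
u_2 = a_2 − 1.6036·e_1 = (2.0000, 1.1429, -0.7143, 4.4286).
‖u_2‖ = 5.0427, so e_2 = (0.3966, 0.2266, -0.1416, 0.8782).
r_{13} = e_1·a_3 = 5.3452; r_{23} = e_2·a_3 = 2.6630.
u_3 = a_3 − 5.3452·e_1 − 2.6630·e_2 = (1.9438, 0.5393, 0.6629, -0.9101).
‖u_3‖ = 2.3102, so e_3 = (0.8414, 0.2335, 0.2870, -0.3940).
Qᵀb = (1.8708, 1.3882, 1.8628).
Back-substitute: x_3 = 1.8628/2.3102 = 0.8063.
x_2 = (1.3882 − 2.6630·0.8063)/5.0427 = -0.1505.
x_1 = (1.8708 − 1.6036·(-0.1505) − 5.3452·0.8063)/3.7417 = -0.5874.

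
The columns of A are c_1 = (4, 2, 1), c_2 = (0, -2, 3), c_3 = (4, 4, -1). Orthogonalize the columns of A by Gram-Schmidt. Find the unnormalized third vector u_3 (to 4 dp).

u_3 = (-0.2353, 0.3529, 0.2353)

c_1 = (4, 2, 1); ‖c_1‖ = 4.5826, so q_1 = (0.8729, 0.4364, 0.2182).
q_1·c_2 = 0.8729·0 + 0.4364·(-2) + 0.2182·3 = -0.2182.
u_2 = c_2 + 0.2182·q_1 = (0.1905, -1.9048, 3.0476).
‖u_2‖ = 3.5989, so q_2 = (0.0529, -0.5293, 0.8468).
q_1·c_3 = 0.8729·4 + 0.4364·4 + 0.2182·(-1) = 5.0190; q_2·c_3 = 0.0529·4 + (-0.5293)·4 + 0.8468·(-1) = -2.7521.
u_3 = c_3 − 5.0190·q_1 + 2.7521·q_2 = (-0.2353, 0.3529, 0.2353).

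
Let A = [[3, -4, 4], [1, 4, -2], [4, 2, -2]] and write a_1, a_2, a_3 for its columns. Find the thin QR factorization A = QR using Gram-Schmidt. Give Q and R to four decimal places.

a_1 = (3, 1, 4); ‖a_1‖ = 5.0990, so e_1 = (0.5883, 0.1961, 0.7845).
e_1·a_2 = 0.5883·(-4) + 0.1961·4 + 0.7845·2 = 0.0000.
u_2 = a_2 + 0.0000·e_1 = (-4.0000, 4.0000, 2.0000).
‖u_2‖ = 6.0000, so e_2 = (-0.6667, 0.6667, 0.3333).
e_1·a_3 = 0.5883·4 + 0.1961·(-2) + 0.7845·(-2) = 0.3922; e_2·a_3 = (-0.6667)·4 + 0.6667·(-2) + 0.3333·(-2) = -4.6667.
u_3 = a_3 − 0.3922·e_1 + 4.6667·e_2 = (0.6581, 1.0342, -0.7521).
‖u_3‖ = 1.4382, so e_3 = (0.4576, 0.7191, -0.5230).

Q = [[0.5883, -0.6667, 0.4576], [0.1961, 0.6667, 0.7191], [0.7845, 0.3333, -0.5230]], R = [[5.0990, 0.0000, 0.3922], [0.0000, 6.0000, -4.6667], [0.0000, 0.0000, 1.4382]]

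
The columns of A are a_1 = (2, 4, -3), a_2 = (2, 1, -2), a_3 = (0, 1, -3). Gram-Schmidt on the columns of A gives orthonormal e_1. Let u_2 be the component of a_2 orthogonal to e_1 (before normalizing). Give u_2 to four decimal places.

e_1 = a_1/‖a_1‖ = (2, 4, -3)/5.3852 = (0.3714, 0.7428, -0.5571).
r_{12} = e_1·a_2 = 2.5997.
u_2 = a_2 − 2.5997·e_1 = (1.0345, -0.9310, -0.5517).

u_2 = (1.0345, -0.9310, -0.5517)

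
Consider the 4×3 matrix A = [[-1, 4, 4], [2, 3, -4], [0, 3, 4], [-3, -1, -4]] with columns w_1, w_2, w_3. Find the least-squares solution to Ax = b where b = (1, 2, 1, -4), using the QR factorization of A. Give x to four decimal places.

x = (0.9834, 0.2464, 0.1730)

w_1 = (-1, 2, 0, -3); ‖w_1‖ = 3.7417, so e_1 = (-0.2673, 0.5345, 0.0000, -0.8018).
e_1·w_2 = (-0.2673)·4 + 0.5345·3 + 0.0000·3 + (-0.8018)·(-1) = 1.3363.
u_2 = w_2 − 1.3363·e_1 = (4.3571, 2.2857, 3.0000, 0.0714).
‖u_2‖ = 5.7632, so e_2 = (0.7560, 0.3966, 0.5205, 0.0124).
e_1·w_3 = (-0.2673)·4 + 0.5345·(-4) + 0.0000·4 + (-0.8018)·(-4) = 0.0000; e_2·w_3 = 0.7560·4 + 0.3966·(-4) + 0.5205·4 + 0.0124·(-4) = 3.4703.
u_3 = w_3 + 0.0000·e_1 − 3.4703·e_2 = (1.3763, -5.3763, 2.1935, -4.0430).
‖u_3‖ = 7.2081, so e_3 = (0.1909, -0.7459, 0.3043, -0.5609).
Qᵀb = (4.0089, 2.0202, 1.2471).
Back-substitute: x_3 = 1.2471/7.2081 = 0.1730.
x_2 = (2.0202 − 3.4703·0.1730)/5.7632 = 0.2464.
x_1 = (4.0089 − 1.3363·0.2464 + 0.0000·0.1730)/3.7417 = 0.9834.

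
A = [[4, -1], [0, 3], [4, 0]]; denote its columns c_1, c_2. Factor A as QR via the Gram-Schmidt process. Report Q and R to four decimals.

c_1 = (4, 0, 4); ‖c_1‖ = 5.6569, so e_1 = (0.7071, 0.0000, 0.7071).
e_1·c_2 = 0.7071·(-1) + 0.0000·3 + 0.7071·0 = -0.7071.
u_2 = c_2 + 0.7071·e_1 = (-0.5000, 3.0000, 0.5000).
‖u_2‖ = 3.0822, so e_2 = (-0.1622, 0.9733, 0.1622).

Q = [[0.7071, -0.1622], [0.0000, 0.9733], [0.7071, 0.1622]], R = [[5.6569, -0.7071], [0.0000, 3.0822]]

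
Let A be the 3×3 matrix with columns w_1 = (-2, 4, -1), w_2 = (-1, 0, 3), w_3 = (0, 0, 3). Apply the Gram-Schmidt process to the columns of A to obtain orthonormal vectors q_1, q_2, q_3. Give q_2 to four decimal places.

q_2 = (-0.3472, 0.0604, 0.9359)

w_1 = (-2, 4, -1); ‖w_1‖ = 4.5826, so q_1 = (-0.4364, 0.8729, -0.2182).
q_1·w_2 = (-0.4364)·(-1) + 0.8729·0 + (-0.2182)·3 = -0.2182.
u_2 = w_2 + 0.2182·q_1 = (-1.0952, 0.1905, 2.9524).
‖u_2‖ = 3.1547, so q_2 = (-0.3472, 0.0604, 0.9359).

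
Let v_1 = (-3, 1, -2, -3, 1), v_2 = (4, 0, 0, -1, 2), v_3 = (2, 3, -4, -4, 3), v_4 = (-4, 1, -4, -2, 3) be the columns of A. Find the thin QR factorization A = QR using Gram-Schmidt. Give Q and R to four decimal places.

Q = [[-0.6124, 0.7177, 0.2105, -0.1897], [0.2041, 0.0670, 0.6630, -0.2718], [-0.4082, -0.1340, -0.5893, -0.3667], [-0.6124, -0.4306, 0.3157, 0.5640], [0.2041, 0.5263, -0.2631, 0.6614]], R = [[4.8990, -1.4289, 4.0825, 6.1237], [0.0000, 4.3541, 5.4737, 0.1723], [0.0000, 0.0000, 2.7150, 0.7577], [0.0000, 0.0000, 0.0000, 2.8100]]

q_1 = v_1/‖v_1‖ = (-3, 1, -2, -3, 1)/4.8990 = (-0.6124, 0.2041, -0.4082, -0.6124, 0.2041).
r_{12} = q_1·v_2 = -1.4289.
u_2 = v_2 + 1.4289·q_1 = (3.1250, 0.2917, -0.5833, -1.8750, 2.2917).
‖u_2‖ = 4.3541, so q_2 = (0.7177, 0.0670, -0.1340, -0.4306, 0.5263).
r_{13} = q_1·v_3 = 4.0825; r_{23} = q_2·v_3 = 5.4737.
u_3 = v_3 − 4.0825·q_1 − 5.4737·q_2 = (0.5714, 1.8000, -1.6000, 0.8571, -0.7143).
‖u_3‖ = 2.7150, so q_3 = (0.2105, 0.6630, -0.5893, 0.3157, -0.2631).
r_{14} = q_1·v_4 = 6.1237; r_{24} = q_2·v_4 = 0.1723; r_{34} = q_3·v_4 = 0.7577.
u_4 = v_4 − 6.1237·q_1 − 0.1723·q_2 − 0.7577·q_3 = (-0.5331, -0.7639, -1.0304, 1.5850, 1.8587).
‖u_4‖ = 2.8100, so q_4 = (-0.1897, -0.2718, -0.3667, 0.5640, 0.6614).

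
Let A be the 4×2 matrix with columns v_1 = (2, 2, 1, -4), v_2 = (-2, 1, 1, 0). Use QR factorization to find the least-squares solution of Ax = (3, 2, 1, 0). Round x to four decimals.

e_1 = v_1/‖v_1‖ = (2, 2, 1, -4)/5.0000 = (0.4000, 0.4000, 0.2000, -0.8000).
r_{12} = e_1·v_2 = -0.2000.
u_2 = v_2 + 0.2000·e_1 = (-1.9200, 1.0800, 1.0400, -0.1600).
‖u_2‖ = 2.4413, so e_2 = (-0.7865, 0.4424, 0.4260, -0.0655).
Qᵀb = (2.2000, -1.0486).
Back-substitute: x_2 = -1.0486/2.4413 = -0.4295.
x_1 = (2.2000 + 0.2000·(-0.4295))/5.0000 = 0.4228.

x = (0.4228, -0.4295)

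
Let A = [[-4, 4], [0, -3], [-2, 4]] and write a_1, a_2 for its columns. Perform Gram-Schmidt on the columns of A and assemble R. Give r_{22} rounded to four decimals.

a_1 = (-4, 0, -2); ‖a_1‖ = 4.4721, so q_1 = (-0.8944, 0.0000, -0.4472).
q_1·a_2 = (-0.8944)·4 + 0.0000·(-3) + (-0.4472)·4 = -5.3666.
u_2 = a_2 + 5.3666·q_1 = (-0.8000, -3.0000, 1.6000).
r_{22} = ‖u_2‖ = 3.4928.

r_{22} = 3.4928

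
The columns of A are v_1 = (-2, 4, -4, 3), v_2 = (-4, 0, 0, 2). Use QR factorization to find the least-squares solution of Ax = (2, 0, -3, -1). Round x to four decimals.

x = (0.3409, -0.7386)

v_1 = (-2, 4, -4, 3); ‖v_1‖ = 6.7082, so e_1 = (-0.2981, 0.5963, -0.5963, 0.4472).
e_1·v_2 = (-0.2981)·(-4) + 0.5963·0 + (-0.5963)·0 + 0.4472·2 = 2.0870.
u_2 = v_2 − 2.0870·e_1 = (-3.3778, -1.2444, 1.2444, 1.0667).
‖u_2‖ = 3.9553, so e_2 = (-0.8540, -0.3146, 0.3146, 0.2697).
Qᵀb = (0.7454, -2.9215).
Back-substitute: x_2 = -2.9215/3.9553 = -0.7386.
x_1 = (0.7454 − 2.0870·(-0.7386))/6.7082 = 0.3409.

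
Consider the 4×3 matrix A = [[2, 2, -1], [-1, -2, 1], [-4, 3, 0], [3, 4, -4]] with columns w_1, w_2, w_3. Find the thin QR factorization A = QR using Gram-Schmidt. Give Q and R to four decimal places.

Q = [[0.3651, 0.2837, 0.7198], [-0.1826, -0.3192, -0.3890], [-0.7303, 0.6739, 0.0265], [0.5477, 0.6029, -0.5743]], R = [[5.4772, 1.0954, -2.7386], [0.0000, 5.6391, -3.0146], [0.0000, 0.0000, 1.1883]]

e_1 = w_1/‖w_1‖ = (2, -1, -4, 3)/5.4772 = (0.3651, -0.1826, -0.7303, 0.5477).
r_{12} = e_1·w_2 = 1.0954.
u_2 = w_2 − 1.0954·e_1 = (1.6000, -1.8000, 3.8000, 3.4000).
‖u_2‖ = 5.6391, so e_2 = (0.2837, -0.3192, 0.6739, 0.6029).
r_{13} = e_1·w_3 = -2.7386; r_{23} = e_2·w_3 = -3.0146.
u_3 = w_3 + 2.7386·e_1 + 3.0146·e_2 = (0.8553, -0.4623, 0.0314, -0.6824).
‖u_3‖ = 1.1883, so e_3 = (0.7198, -0.3890, 0.0265, -0.5743).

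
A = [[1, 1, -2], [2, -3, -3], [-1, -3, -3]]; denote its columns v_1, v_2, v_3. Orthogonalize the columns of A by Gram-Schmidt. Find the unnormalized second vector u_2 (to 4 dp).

u_2 = (1.3333, -2.3333, -3.3333)

q_1 = v_1/‖v_1‖ = (1, 2, -1)/2.4495 = (0.4082, 0.8165, -0.4082).
r_{12} = q_1·v_2 = -0.8165.
u_2 = v_2 + 0.8165·q_1 = (1.3333, -2.3333, -3.3333).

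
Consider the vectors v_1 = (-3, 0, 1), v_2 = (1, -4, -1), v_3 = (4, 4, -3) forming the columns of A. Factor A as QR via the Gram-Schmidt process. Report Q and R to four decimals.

Q = [[-0.9487, -0.0494, -0.3123], [0.0000, -0.9877, 0.1562], [0.3162, -0.1482, -0.9370]], R = [[3.1623, -1.2649, -4.7434], [0.0000, 4.0497, -3.7040], [0.0000, 0.0000, 2.1864]]

e_1 = v_1/‖v_1‖ = (-3, 0, 1)/3.1623 = (-0.9487, 0.0000, 0.3162).
r_{12} = e_1·v_2 = -1.2649.
u_2 = v_2 + 1.2649·e_1 = (-0.2000, -4.0000, -0.6000).
‖u_2‖ = 4.0497, so e_2 = (-0.0494, -0.9877, -0.1482).
r_{13} = e_1·v_3 = -4.7434; r_{23} = e_2·v_3 = -3.7040.
u_3 = v_3 + 4.7434·e_1 + 3.7040·e_2 = (-0.6829, 0.3415, -2.0488).
‖u_3‖ = 2.1864, so e_3 = (-0.3123, 0.1562, -0.9370).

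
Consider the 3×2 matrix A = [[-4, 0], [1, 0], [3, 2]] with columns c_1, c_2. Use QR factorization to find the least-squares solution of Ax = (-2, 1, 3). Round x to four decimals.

x = (0.5294, 0.7059)

c_1 = (-4, 1, 3); ‖c_1‖ = 5.0990, so q_1 = (-0.7845, 0.1961, 0.5883).
q_1·c_2 = (-0.7845)·0 + 0.1961·0 + 0.5883·2 = 1.1767.
u_2 = c_2 − 1.1767·q_1 = (0.9231, -0.2308, 1.3077).
‖u_2‖ = 1.6172, so q_2 = (0.5708, -0.1427, 0.8086).
Qᵀb = (3.5301, 1.1416).
Back-substitute: x_2 = 1.1416/1.6172 = 0.7059.
x_1 = (3.5301 − 1.1767·0.7059)/5.0990 = 0.5294.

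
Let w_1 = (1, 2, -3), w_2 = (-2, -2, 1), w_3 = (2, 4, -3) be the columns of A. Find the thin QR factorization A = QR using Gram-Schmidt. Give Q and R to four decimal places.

Q = [[0.2673, -0.7570, -0.5963], [0.5345, -0.3984, 0.7454], [-0.8018, -0.5179, 0.2981]], R = [[3.7417, -2.4054, 5.0780], [0.0000, 1.7928, -1.5538], [0.0000, 0.0000, 0.8944]]

q_1 = w_1/‖w_1‖ = (1, 2, -3)/3.7417 = (0.2673, 0.5345, -0.8018).
r_{12} = q_1·w_2 = -2.4054.
u_2 = w_2 + 2.4054·q_1 = (-1.3571, -0.7143, -0.9286).
‖u_2‖ = 1.7928, so q_2 = (-0.7570, -0.3984, -0.5179).
r_{13} = q_1·w_3 = 5.0780; r_{23} = q_2·w_3 = -1.5538.
u_3 = w_3 − 5.0780·q_1 + 1.5538·q_2 = (-0.5333, 0.6667, 0.2667).
‖u_3‖ = 0.8944, so q_3 = (-0.5963, 0.7454, 0.2981).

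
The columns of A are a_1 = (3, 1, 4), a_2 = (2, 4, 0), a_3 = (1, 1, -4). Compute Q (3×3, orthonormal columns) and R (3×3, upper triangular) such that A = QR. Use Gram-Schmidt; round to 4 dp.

Q = [[0.5883, 0.2105, 0.7807], [0.1961, 0.8995, -0.3904], [0.7845, -0.3828, -0.4880]], R = [[5.0990, 1.9612, -2.3534], [0.0000, 4.0192, 2.6412], [0.0000, 0.0000, 2.3422]]

a_1 = (3, 1, 4); ‖a_1‖ = 5.0990, so e_1 = (0.5883, 0.1961, 0.7845).
e_1·a_2 = 0.5883·2 + 0.1961·4 + 0.7845·0 = 1.9612.
u_2 = a_2 − 1.9612·e_1 = (0.8462, 3.6154, -1.5385).
‖u_2‖ = 4.0192, so e_2 = (0.2105, 0.8995, -0.3828).
e_1·a_3 = 0.5883·1 + 0.1961·1 + 0.7845·(-4) = -2.3534; e_2·a_3 = 0.2105·1 + 0.8995·1 + (-0.3828)·(-4) = 2.6412.
u_3 = a_3 + 2.3534·e_1 − 2.6412·e_2 = (1.8286, -0.9143, -1.1429).
‖u_3‖ = 2.3422, so e_3 = (0.7807, -0.3904, -0.4880).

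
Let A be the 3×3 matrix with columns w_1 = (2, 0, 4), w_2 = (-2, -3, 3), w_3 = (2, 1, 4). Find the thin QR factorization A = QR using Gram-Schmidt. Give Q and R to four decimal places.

w_1 = (2, 0, 4); ‖w_1‖ = 4.4721, so q_1 = (0.4472, 0.0000, 0.8944).
q_1·w_2 = 0.4472·(-2) + 0.0000·(-3) + 0.8944·3 = 1.7889.
u_2 = w_2 − 1.7889·q_1 = (-2.8000, -3.0000, 1.4000).
‖u_2‖ = 4.3359, so q_2 = (-0.6458, -0.6919, 0.3229).
q_1·w_3 = 0.4472·2 + 0.0000·1 + 0.8944·4 = 4.4721; q_2·w_3 = (-0.6458)·2 + (-0.6919)·1 + 0.3229·4 = -0.6919.
u_3 = w_3 − 4.4721·q_1 + 0.6919·q_2 = (-0.4468, 0.5213, 0.2234).
‖u_3‖ = 0.7220, so q_3 = (-0.6189, 0.7220, 0.3094).

Q = [[0.4472, -0.6458, -0.6189], [0.0000, -0.6919, 0.7220], [0.8944, 0.3229, 0.3094]], R = [[4.4721, 1.7889, 4.4721], [0.0000, 4.3359, -0.6919], [0.0000, 0.0000, 0.7220]]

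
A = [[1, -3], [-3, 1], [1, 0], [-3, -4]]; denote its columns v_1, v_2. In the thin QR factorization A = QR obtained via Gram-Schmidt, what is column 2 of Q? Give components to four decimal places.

e_2 = (-0.6708, 0.3862, -0.0610, -0.6302)

e_1 = v_1/‖v_1‖ = (1, -3, 1, -3)/4.4721 = (0.2236, -0.6708, 0.2236, -0.6708).
r_{12} = e_1·v_2 = 1.3416.
u_2 = v_2 − 1.3416·e_1 = (-3.3000, 1.9000, -0.3000, -3.1000).
‖u_2‖ = 4.9193, so e_2 = (-0.6708, 0.3862, -0.0610, -0.6302).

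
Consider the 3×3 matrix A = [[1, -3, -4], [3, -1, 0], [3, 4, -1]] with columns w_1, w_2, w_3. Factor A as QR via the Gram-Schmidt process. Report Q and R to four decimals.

Q = [[0.2294, -0.6754, -0.7009], [0.6882, -0.3966, 0.6075], [0.6882, 0.6218, -0.3738]], R = [[4.3589, 1.3765, -1.6059], [0.0000, 4.9097, 2.0797], [0.0000, 0.0000, 3.1774]]

w_1 = (1, 3, 3); ‖w_1‖ = 4.3589, so e_1 = (0.2294, 0.6882, 0.6882).
e_1·w_2 = 0.2294·(-3) + 0.6882·(-1) + 0.6882·4 = 1.3765.
u_2 = w_2 − 1.3765·e_1 = (-3.3158, -1.9474, 3.0526).
‖u_2‖ = 4.9097, so e_2 = (-0.6754, -0.3966, 0.6218).
e_1·w_3 = 0.2294·(-4) + 0.6882·0 + 0.6882·(-1) = -1.6059; e_2·w_3 = (-0.6754)·(-4) + (-0.3966)·0 + 0.6218·(-1) = 2.0797.
u_3 = w_3 + 1.6059·e_1 − 2.0797·e_2 = (-2.2271, 1.9301, -1.1878).
‖u_3‖ = 3.1774, so e_3 = (-0.7009, 0.6075, -0.3738).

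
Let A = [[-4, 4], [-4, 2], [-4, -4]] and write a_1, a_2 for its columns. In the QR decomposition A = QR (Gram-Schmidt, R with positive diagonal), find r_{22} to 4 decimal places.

a_1 = (-4, -4, -4); ‖a_1‖ = 6.9282, so q_1 = (-0.5774, -0.5774, -0.5774).
q_1·a_2 = (-0.5774)·4 + (-0.5774)·2 + (-0.5774)·(-4) = -1.1547.
u_2 = a_2 + 1.1547·q_1 = (3.3333, 1.3333, -4.6667).
r_{22} = ‖u_2‖ = 5.8878.

r_{22} = 5.8878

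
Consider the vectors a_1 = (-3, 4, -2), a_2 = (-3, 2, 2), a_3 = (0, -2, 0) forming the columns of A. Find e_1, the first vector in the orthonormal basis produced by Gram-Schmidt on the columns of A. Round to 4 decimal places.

a_1 = (-3, 4, -2); ‖a_1‖ = 5.3852, so e_1 = (-0.5571, 0.7428, -0.3714).

e_1 = (-0.5571, 0.7428, -0.3714)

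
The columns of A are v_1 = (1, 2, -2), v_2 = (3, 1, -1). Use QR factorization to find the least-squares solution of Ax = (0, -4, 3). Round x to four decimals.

x = (-2.1000, 0.7000)

e_1 = v_1/‖v_1‖ = (1, 2, -2)/3.0000 = (0.3333, 0.6667, -0.6667).
r_{12} = e_1·v_2 = 2.3333.
u_2 = v_2 − 2.3333·e_1 = (2.2222, -0.5556, 0.5556).
‖u_2‖ = 2.3570, so e_2 = (0.9428, -0.2357, 0.2357).
Qᵀb = (-4.6667, 1.6499).
Back-substitute: x_2 = 1.6499/2.3570 = 0.7000.
x_1 = (-4.6667 − 2.3333·0.7000)/3.0000 = -2.1000.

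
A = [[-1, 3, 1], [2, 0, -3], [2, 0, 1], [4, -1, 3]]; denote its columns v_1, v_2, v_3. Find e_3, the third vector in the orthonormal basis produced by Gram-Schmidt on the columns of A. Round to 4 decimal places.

e_3 = (0.1472, -0.8821, 0.0724, 0.4416)

e_1 = v_1/‖v_1‖ = (-1, 2, 2, 4)/5.0000 = (-0.2000, 0.4000, 0.4000, 0.8000).
r_{12} = e_1·v_2 = -1.4000.
u_2 = v_2 + 1.4000·e_1 = (2.7200, 0.5600, 0.5600, 0.1200).
‖u_2‖ = 2.8355, so e_2 = (0.9593, 0.1975, 0.1975, 0.0423).
r_{13} = e_1·v_3 = 1.4000; r_{23} = e_2·v_3 = 0.6912.
u_3 = v_3 − 1.4000·e_1 − 0.6912·e_2 = (0.6169, -3.6965, 0.3035, 1.8507).
‖u_3‖ = 4.1907, so e_3 = (0.1472, -0.8821, 0.0724, 0.4416).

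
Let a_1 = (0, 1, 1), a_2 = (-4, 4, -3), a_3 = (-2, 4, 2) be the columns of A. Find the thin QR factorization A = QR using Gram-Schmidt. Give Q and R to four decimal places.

e_1 = a_1/‖a_1‖ = (0, 1, 1)/1.4142 = (0.0000, 0.7071, 0.7071).
r_{12} = e_1·a_2 = 0.7071.
u_2 = a_2 − 0.7071·e_1 = (-4.0000, 3.5000, -3.5000).
‖u_2‖ = 6.3640, so e_2 = (-0.6285, 0.5500, -0.5500).
r_{13} = e_1·a_3 = 4.2426; r_{23} = e_2·a_3 = 2.3570.
u_3 = a_3 − 4.2426·e_1 − 2.3570·e_2 = (-0.5185, -0.2963, 0.2963).
‖u_3‖ = 0.6667, so e_3 = (-0.7778, -0.4444, 0.4444).

Q = [[0.0000, -0.6285, -0.7778], [0.7071, 0.5500, -0.4444], [0.7071, -0.5500, 0.4444]], R = [[1.4142, 0.7071, 4.2426], [0.0000, 6.3640, 2.3570], [0.0000, 0.0000, 0.6667]]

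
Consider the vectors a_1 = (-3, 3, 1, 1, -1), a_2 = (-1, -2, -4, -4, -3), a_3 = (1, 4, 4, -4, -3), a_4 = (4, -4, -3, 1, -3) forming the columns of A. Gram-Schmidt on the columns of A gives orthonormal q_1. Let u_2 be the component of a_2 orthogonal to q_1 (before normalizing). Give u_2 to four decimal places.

a_1 = (-3, 3, 1, 1, -1); ‖a_1‖ = 4.5826, so q_1 = (-0.6547, 0.6547, 0.2182, 0.2182, -0.2182).
q_1·a_2 = (-0.6547)·(-1) + 0.6547·(-2) + 0.2182·(-4) + 0.2182·(-4) + (-0.2182)·(-3) = -1.7457.
u_2 = a_2 + 1.7457·q_1 = (-2.1429, -0.8571, -3.6190, -3.6190, -3.3810).

u_2 = (-2.1429, -0.8571, -3.6190, -3.6190, -3.3810)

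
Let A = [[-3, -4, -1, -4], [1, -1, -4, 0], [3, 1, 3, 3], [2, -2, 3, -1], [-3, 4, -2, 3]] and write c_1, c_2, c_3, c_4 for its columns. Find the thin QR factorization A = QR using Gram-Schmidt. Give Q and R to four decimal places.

Q = [[-0.5303, -0.6804, 0.1326, 0.4754], [0.1768, -0.1523, -0.9082, 0.2802], [0.5303, 0.1930, 0.2295, 0.7341], [0.3536, -0.3047, 0.3236, 0.0589], [-0.5303, 0.6195, 0.0100, 0.3914]], R = [[5.6569, -0.3536, 3.5355, 1.7678], [0.0000, 6.1543, -0.2844, 5.4637], [0.0000, 0.0000, 5.1400, -0.1355], [0.0000, 0.0000, 0.0000, 1.4159]]

q_1 = c_1/‖c_1‖ = (-3, 1, 3, 2, -3)/5.6569 = (-0.5303, 0.1768, 0.5303, 0.3536, -0.5303).
r_{12} = q_1·c_2 = -0.3536.
u_2 = c_2 + 0.3536·q_1 = (-4.1875, -0.9375, 1.1875, -1.8750, 3.8125).
‖u_2‖ = 6.1543, so q_2 = (-0.6804, -0.1523, 0.1930, -0.3047, 0.6195).
r_{13} = q_1·c_3 = 3.5355; r_{23} = q_2·c_3 = -0.2844.
u_3 = c_3 − 3.5355·q_1 + 0.2844·q_2 = (0.6815, -4.6683, 1.1799, 1.6634, 0.0512).
‖u_3‖ = 5.1400, so q_3 = (0.1326, -0.9082, 0.2295, 0.3236, 0.0100).
r_{14} = q_1·c_4 = 1.7678; r_{24} = q_2·c_4 = 5.4637; r_{34} = q_3·c_4 = -0.1355.
u_4 = c_4 − 1.7678·q_1 − 5.4637·q_2 + 0.1355·q_3 = (0.6731, 0.3968, 1.0394, 0.0834, 0.5542).
‖u_4‖ = 1.4159, so q_4 = (0.4754, 0.2802, 0.7341, 0.0589, 0.3914).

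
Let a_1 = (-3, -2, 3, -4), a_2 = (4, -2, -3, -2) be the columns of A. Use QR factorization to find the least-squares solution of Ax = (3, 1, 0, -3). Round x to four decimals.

e_1 = a_1/‖a_1‖ = (-3, -2, 3, -4)/6.1644 = (-0.4867, -0.3244, 0.4867, -0.6489).
r_{12} = e_1·a_2 = -1.4600.
u_2 = a_2 + 1.4600·e_1 = (3.2895, -2.4737, -2.2895, -2.9474).
‖u_2‖ = 5.5559, so e_2 = (0.5921, -0.4452, -0.4121, -0.5305).
Qᵀb = (0.1622, 2.9224).
Back-substitute: x_2 = 2.9224/5.5559 = 0.5260.
x_1 = (0.1622 + 1.4600·0.5260)/6.1644 = 0.1509.

x = (0.1509, 0.5260)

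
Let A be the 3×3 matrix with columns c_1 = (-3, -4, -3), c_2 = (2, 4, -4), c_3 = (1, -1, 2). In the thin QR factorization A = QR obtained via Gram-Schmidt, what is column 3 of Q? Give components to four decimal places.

c_1 = (-3, -4, -3); ‖c_1‖ = 5.8310, so q_1 = (-0.5145, -0.6860, -0.5145).
q_1·c_2 = (-0.5145)·2 + (-0.6860)·4 + (-0.5145)·(-4) = -1.7150.
u_2 = c_2 + 1.7150·q_1 = (1.1176, 2.8235, -4.8824).
‖u_2‖ = 5.7497, so q_2 = (0.1944, 0.4911, -0.8492).
q_1·c_3 = (-0.5145)·1 + (-0.6860)·(-1) + (-0.5145)·2 = -0.8575; q_2·c_3 = 0.1944·1 + 0.4911·(-1) + (-0.8492)·2 = -1.9950.
u_3 = c_3 + 0.8575·q_1 + 1.9950·q_2 = (0.9466, -0.6085, -0.1352).
‖u_3‖ = 1.1334, so q_3 = (0.8352, -0.5369, -0.1193).

q_3 = (0.8352, -0.5369, -0.1193)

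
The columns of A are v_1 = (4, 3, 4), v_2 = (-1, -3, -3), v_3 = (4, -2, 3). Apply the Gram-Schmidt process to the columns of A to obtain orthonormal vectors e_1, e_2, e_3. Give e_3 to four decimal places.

v_1 = (4, 3, 4); ‖v_1‖ = 6.4031, so e_1 = (0.6247, 0.4685, 0.6247).
e_1·v_2 = 0.6247·(-1) + 0.4685·(-3) + 0.6247·(-3) = -3.9043.
u_2 = v_2 + 3.9043·e_1 = (1.4390, -1.1707, -0.5610).
‖u_2‖ = 1.9381, so e_2 = (0.7425, -0.6041, -0.2895).
e_1·v_3 = 0.6247·4 + 0.4685·(-2) + 0.6247·3 = 3.4358; e_2·v_3 = 0.7425·4 + (-0.6041)·(-2) + (-0.2895)·3 = 3.3098.
u_3 = v_3 − 3.4358·e_1 − 3.3098·e_2 = (-0.6039, -1.6104, 1.8117).
‖u_3‖ = 2.4981, so e_3 = (-0.2417, -0.6447, 0.7252).

e_3 = (-0.2417, -0.6447, 0.7252)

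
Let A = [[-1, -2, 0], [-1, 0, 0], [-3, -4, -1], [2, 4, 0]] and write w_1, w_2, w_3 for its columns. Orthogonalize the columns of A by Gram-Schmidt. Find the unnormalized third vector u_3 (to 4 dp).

w_1 = (-1, -1, -3, 2); ‖w_1‖ = 3.8730, so e_1 = (-0.2582, -0.2582, -0.7746, 0.5164).
e_1·w_2 = (-0.2582)·(-2) + (-0.2582)·0 + (-0.7746)·(-4) + 0.5164·4 = 5.6804.
u_2 = w_2 − 5.6804·e_1 = (-0.5333, 1.4667, 0.4000, 1.0667).
‖u_2‖ = 1.9322, so e_2 = (-0.2760, 0.7591, 0.2070, 0.5521).
e_1·w_3 = (-0.2582)·0 + (-0.2582)·0 + (-0.7746)·(-1) + 0.5164·0 = 0.7746; e_2·w_3 = (-0.2760)·0 + 0.7591·0 + 0.2070·(-1) + 0.5521·0 = -0.2070.
u_3 = w_3 − 0.7746·e_1 + 0.2070·e_2 = (0.1429, 0.3571, -0.3571, -0.2857).

u_3 = (0.1429, 0.3571, -0.3571, -0.2857)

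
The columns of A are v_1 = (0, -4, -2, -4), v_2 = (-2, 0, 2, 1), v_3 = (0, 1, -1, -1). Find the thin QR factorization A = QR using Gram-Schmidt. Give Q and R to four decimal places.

Q = [[0.0000, -0.7442, -0.5023], [-0.6667, -0.3308, 0.6443], [-0.3333, 0.5788, -0.2403], [-0.6667, 0.0413, -0.5242]], R = [[6.0000, -1.3333, 0.3333], [0.0000, 2.6874, -0.9509], [0.0000, 0.0000, 1.4088]]

v_1 = (0, -4, -2, -4); ‖v_1‖ = 6.0000, so e_1 = (0.0000, -0.6667, -0.3333, -0.6667).
e_1·v_2 = 0.0000·(-2) + (-0.6667)·0 + (-0.3333)·2 + (-0.6667)·1 = -1.3333.
u_2 = v_2 + 1.3333·e_1 = (-2.0000, -0.8889, 1.5556, 0.1111).
‖u_2‖ = 2.6874, so e_2 = (-0.7442, -0.3308, 0.5788, 0.0413).
e_1·v_3 = 0.0000·0 + (-0.6667)·1 + (-0.3333)·(-1) + (-0.6667)·(-1) = 0.3333; e_2·v_3 = (-0.7442)·0 + (-0.3308)·1 + 0.5788·(-1) + 0.0413·(-1) = -0.9509.
u_3 = v_3 − 0.3333·e_1 + 0.9509·e_2 = (-0.7077, 0.9077, -0.3385, -0.7385).
‖u_3‖ = 1.4088, so e_3 = (-0.5023, 0.6443, -0.2403, -0.5242).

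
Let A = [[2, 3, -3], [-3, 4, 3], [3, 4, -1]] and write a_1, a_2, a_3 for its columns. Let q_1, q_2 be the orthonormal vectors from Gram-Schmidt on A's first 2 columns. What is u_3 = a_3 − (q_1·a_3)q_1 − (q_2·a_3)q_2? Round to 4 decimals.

a_1 = (2, -3, 3); ‖a_1‖ = 4.6904, so q_1 = (0.4264, -0.6396, 0.6396).
q_1·a_2 = 0.4264·3 + (-0.6396)·4 + 0.6396·4 = 1.2792.
u_2 = a_2 − 1.2792·q_1 = (2.4545, 4.8182, 3.1818).
‖u_2‖ = 6.2740, so q_2 = (0.3912, 0.7680, 0.5071).
q_1·a_3 = 0.4264·(-3) + (-0.6396)·3 + 0.6396·(-1) = -3.8376; q_2·a_3 = 0.3912·(-3) + 0.7680·3 + 0.5071·(-1) = 0.6231.
u_3 = a_3 + 3.8376·q_1 − 0.6231·q_2 = (-1.6074, 0.0670, 1.1386).

u_3 = (-1.6074, 0.0670, 1.1386)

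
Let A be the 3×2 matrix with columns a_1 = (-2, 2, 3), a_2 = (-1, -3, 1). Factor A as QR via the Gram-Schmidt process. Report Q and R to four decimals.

a_1 = (-2, 2, 3); ‖a_1‖ = 4.1231, so e_1 = (-0.4851, 0.4851, 0.7276).
e_1·a_2 = (-0.4851)·(-1) + 0.4851·(-3) + 0.7276·1 = -0.2425.
u_2 = a_2 + 0.2425·e_1 = (-1.1176, -2.8824, 1.1765).
‖u_2‖ = 3.3077, so e_2 = (-0.3379, -0.8714, 0.3557).

Q = [[-0.4851, -0.3379], [0.4851, -0.8714], [0.7276, 0.3557]], R = [[4.1231, -0.2425], [0.0000, 3.3077]]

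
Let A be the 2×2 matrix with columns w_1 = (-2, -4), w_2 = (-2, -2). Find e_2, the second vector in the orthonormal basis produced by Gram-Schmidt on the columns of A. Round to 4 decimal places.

e_2 = (-0.8944, 0.4472)

w_1 = (-2, -4); ‖w_1‖ = 4.4721, so e_1 = (-0.4472, -0.8944).
e_1·w_2 = (-0.4472)·(-2) + (-0.8944)·(-2) = 2.6833.
u_2 = w_2 − 2.6833·e_1 = (-0.8000, 0.4000).
‖u_2‖ = 0.8944, so e_2 = (-0.8944, 0.4472).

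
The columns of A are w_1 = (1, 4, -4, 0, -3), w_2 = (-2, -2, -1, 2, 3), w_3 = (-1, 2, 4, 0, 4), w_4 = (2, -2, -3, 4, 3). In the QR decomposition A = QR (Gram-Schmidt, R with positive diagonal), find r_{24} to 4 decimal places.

w_1 = (1, 4, -4, 0, -3); ‖w_1‖ = 6.4807, so q_1 = (0.1543, 0.6172, -0.6172, 0.0000, -0.4629).
q_1·w_2 = 0.1543·(-2) + 0.6172·(-2) + (-0.6172)·(-1) + 0.0000·2 + (-0.4629)·3 = -2.3146.
u_2 = w_2 + 2.3146·q_1 = (-1.6429, -0.5714, -2.4286, 2.0000, 1.9286).
‖u_2‖ = 4.0796, so q_2 = (-0.4027, -0.1401, -0.5953, 0.4902, 0.4727).
r_{24} = q_2·w_4 = 4.6398.

r_{24} = 4.6398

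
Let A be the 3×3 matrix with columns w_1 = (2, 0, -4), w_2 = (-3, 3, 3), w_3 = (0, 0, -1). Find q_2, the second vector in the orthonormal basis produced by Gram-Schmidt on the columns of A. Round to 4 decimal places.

q_2 = (-0.3651, 0.9129, -0.1826)

q_1 = w_1/‖w_1‖ = (2, 0, -4)/4.4721 = (0.4472, 0.0000, -0.8944).
r_{12} = q_1·w_2 = -4.0249.
u_2 = w_2 + 4.0249·q_1 = (-1.2000, 3.0000, -0.6000).
‖u_2‖ = 3.2863, so q_2 = (-0.3651, 0.9129, -0.1826).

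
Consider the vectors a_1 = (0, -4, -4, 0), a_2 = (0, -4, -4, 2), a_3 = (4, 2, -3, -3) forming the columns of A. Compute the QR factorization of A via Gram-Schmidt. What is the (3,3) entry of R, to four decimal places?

a_1 = (0, -4, -4, 0); ‖a_1‖ = 5.6569, so e_1 = (0.0000, -0.7071, -0.7071, 0.0000).
e_1·a_2 = 0.0000·0 + (-0.7071)·(-4) + (-0.7071)·(-4) + 0.0000·2 = 5.6569.
u_2 = a_2 − 5.6569·e_1 = (0.0000, 0.0000, 0.0000, 2.0000).
‖u_2‖ = 2.0000, so e_2 = (0.0000, 0.0000, 0.0000, 1.0000).
e_1·a_3 = 0.0000·4 + (-0.7071)·2 + (-0.7071)·(-3) + 0.0000·(-3) = 0.7071; e_2·a_3 = 0.0000·4 + (0.0000)·2 + (0.0000)·(-3) + 1.0000·(-3) = -3.0000.
u_3 = a_3 − 0.7071·e_1 + 3.0000·e_2 = (4.0000, 2.5000, -2.5000, 0.0000).
r_{33} = ‖u_3‖ = 5.3385.

r_{33} = 5.3385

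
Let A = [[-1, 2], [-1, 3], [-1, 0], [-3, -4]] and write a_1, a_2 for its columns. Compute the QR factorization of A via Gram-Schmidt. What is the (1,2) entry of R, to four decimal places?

q_1 = a_1/‖a_1‖ = (-1, -1, -1, -3)/3.4641 = (-0.2887, -0.2887, -0.2887, -0.8660).
r_{12} = q_1·a_2 = 2.0207.

r_{12} = 2.0207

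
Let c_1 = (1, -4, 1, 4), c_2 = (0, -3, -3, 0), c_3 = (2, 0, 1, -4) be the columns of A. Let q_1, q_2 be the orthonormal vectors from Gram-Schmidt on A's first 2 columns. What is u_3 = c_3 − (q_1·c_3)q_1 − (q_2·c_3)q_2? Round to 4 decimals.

u_3 = (2.3898, -1.4746, 1.4746, -2.4407)

c_1 = (1, -4, 1, 4); ‖c_1‖ = 5.8310, so q_1 = (0.1715, -0.6860, 0.1715, 0.6860).
q_1·c_2 = 0.1715·0 + (-0.6860)·(-3) + 0.1715·(-3) + 0.6860·0 = 1.5435.
u_2 = c_2 − 1.5435·q_1 = (-0.2647, -1.9412, -3.2647, -1.0588).
‖u_2‖ = 3.9519, so q_2 = (-0.0670, -0.4912, -0.8261, -0.2679).
q_1·c_3 = 0.1715·2 + (-0.6860)·0 + 0.1715·1 + 0.6860·(-4) = -2.2295; q_2·c_3 = (-0.0670)·2 + (-0.4912)·0 + (-0.8261)·1 + (-0.2679)·(-4) = 0.1116.
u_3 = c_3 + 2.2295·q_1 − 0.1116·q_2 = (2.3898, -1.4746, 1.4746, -2.4407).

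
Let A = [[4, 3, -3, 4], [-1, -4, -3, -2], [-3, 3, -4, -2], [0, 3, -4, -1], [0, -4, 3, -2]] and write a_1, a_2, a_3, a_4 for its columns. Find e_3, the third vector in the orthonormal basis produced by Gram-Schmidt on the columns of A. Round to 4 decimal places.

e_3 = (-0.3737, -0.8193, -0.2252, -0.3578, 0.1017)

a_1 = (4, -1, -3, 0, 0); ‖a_1‖ = 5.0990, so e_1 = (0.7845, -0.1961, -0.5883, 0.0000, 0.0000).
e_1·a_2 = 0.7845·3 + (-0.1961)·(-4) + (-0.5883)·3 + 0.0000·3 + 0.0000·(-4) = 1.3728.
u_2 = a_2 − 1.3728·e_1 = (1.9231, -3.7308, 3.8077, 3.0000, -4.0000).
‖u_2‖ = 7.5575, so e_2 = (0.2545, -0.4937, 0.5038, 0.3970, -0.5293).
e_1·a_3 = 0.7845·(-3) + (-0.1961)·(-3) + (-0.5883)·(-4) + 0.0000·(-4) + 0.0000·3 = 0.5883; e_2·a_3 = 0.2545·(-3) + (-0.4937)·(-3) + 0.5038·(-4) + 0.3970·(-4) + (-0.5293)·3 = -4.4734.
u_3 = a_3 − 0.5883·e_1 + 4.4734·e_2 = (-2.3232, -5.0929, -1.4000, -2.2242, 0.6323).
‖u_3‖ = 6.2163, so e_3 = (-0.3737, -0.8193, -0.2252, -0.3578, 0.1017).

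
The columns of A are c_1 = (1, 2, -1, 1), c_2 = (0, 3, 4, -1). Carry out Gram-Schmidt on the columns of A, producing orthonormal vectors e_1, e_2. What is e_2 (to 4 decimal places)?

c_1 = (1, 2, -1, 1); ‖c_1‖ = 2.6458, so e_1 = (0.3780, 0.7559, -0.3780, 0.3780).
e_1·c_2 = 0.3780·0 + 0.7559·3 + (-0.3780)·4 + 0.3780·(-1) = 0.3780.
u_2 = c_2 − 0.3780·e_1 = (-0.1429, 2.7143, 4.1429, -1.1429).
‖u_2‖ = 5.0850, so e_2 = (-0.0281, 0.5338, 0.8147, -0.2248).

e_2 = (-0.0281, 0.5338, 0.8147, -0.2248)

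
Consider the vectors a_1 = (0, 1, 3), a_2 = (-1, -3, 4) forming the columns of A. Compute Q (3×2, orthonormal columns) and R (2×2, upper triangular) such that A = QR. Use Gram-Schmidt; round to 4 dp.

Q = [[0.0000, -0.2364], [0.3162, -0.9218], [0.9487, 0.3073]], R = [[3.1623, 2.8460], [0.0000, 4.2308]]

a_1 = (0, 1, 3); ‖a_1‖ = 3.1623, so e_1 = (0.0000, 0.3162, 0.9487).
e_1·a_2 = 0.0000·(-1) + 0.3162·(-3) + 0.9487·4 = 2.8460.
u_2 = a_2 − 2.8460·e_1 = (-1.0000, -3.9000, 1.3000).
‖u_2‖ = 4.2308, so e_2 = (-0.2364, -0.9218, 0.3073).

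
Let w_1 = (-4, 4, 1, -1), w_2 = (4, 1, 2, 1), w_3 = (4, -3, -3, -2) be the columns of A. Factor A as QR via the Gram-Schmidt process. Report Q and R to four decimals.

w_1 = (-4, 4, 1, -1); ‖w_1‖ = 5.8310, so q_1 = (-0.6860, 0.6860, 0.1715, -0.1715).
q_1·w_2 = (-0.6860)·4 + 0.6860·1 + 0.1715·2 + (-0.1715)·1 = -1.8865.
u_2 = w_2 + 1.8865·q_1 = (2.7059, 2.2941, 2.3235, 0.6765).
‖u_2‖ = 4.2943, so q_2 = (0.6301, 0.5342, 0.5411, 0.1575).
q_1·w_3 = (-0.6860)·4 + 0.6860·(-3) + 0.1715·(-3) + (-0.1715)·(-2) = -4.9735; q_2·w_3 = 0.6301·4 + 0.5342·(-3) + 0.5411·(-3) + 0.1575·(-2) = -1.0205.
u_3 = w_3 + 4.9735·q_1 + 1.0205·q_2 = (1.2313, 0.9569, -1.5949, -2.6922).
‖u_3‖ = 3.4962, so q_3 = (0.3522, 0.2737, -0.4562, -0.7700).

Q = [[-0.6860, 0.6301, 0.3522], [0.6860, 0.5342, 0.2737], [0.1715, 0.5411, -0.4562], [-0.1715, 0.1575, -0.7700]], R = [[5.8310, -1.8865, -4.9735], [0.0000, 4.2943, -1.0205], [0.0000, 0.0000, 3.4962]]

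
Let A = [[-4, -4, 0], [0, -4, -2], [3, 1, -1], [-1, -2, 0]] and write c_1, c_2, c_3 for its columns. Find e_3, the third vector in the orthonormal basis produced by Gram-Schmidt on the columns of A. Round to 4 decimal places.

e_3 = (-0.2115, -0.2522, 0.0325, 0.9437)

c_1 = (-4, 0, 3, -1); ‖c_1‖ = 5.0990, so e_1 = (-0.7845, 0.0000, 0.5883, -0.1961).
e_1·c_2 = (-0.7845)·(-4) + 0.0000·(-4) + 0.5883·1 + (-0.1961)·(-2) = 4.1184.
u_2 = c_2 − 4.1184·e_1 = (-0.7692, -4.0000, -1.4231, -1.1923).
‖u_2‖ = 4.4764, so e_2 = (-0.1718, -0.8936, -0.3179, -0.2664).
e_1·c_3 = (-0.7845)·0 + 0.0000·(-2) + 0.5883·(-1) + (-0.1961)·0 = -0.5883; e_2·c_3 = (-0.1718)·0 + (-0.8936)·(-2) + (-0.3179)·(-1) + (-0.2664)·0 = 2.1050.
u_3 = c_3 + 0.5883·e_1 − 2.1050·e_2 = (-0.0998, -0.1190, 0.0154, 0.4453).
‖u_3‖ = 0.4719, so e_3 = (-0.2115, -0.2522, 0.0325, 0.9437).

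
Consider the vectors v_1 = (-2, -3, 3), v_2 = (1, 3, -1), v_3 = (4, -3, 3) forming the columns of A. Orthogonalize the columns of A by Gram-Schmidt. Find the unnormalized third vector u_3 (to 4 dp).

u_3 = (4.6957, -0.7826, 2.3478)

v_1 = (-2, -3, 3); ‖v_1‖ = 4.6904, so q_1 = (-0.4264, -0.6396, 0.6396).
q_1·v_2 = (-0.4264)·1 + (-0.6396)·3 + 0.6396·(-1) = -2.9848.
u_2 = v_2 + 2.9848·q_1 = (-0.2727, 1.0909, 0.9091).
‖u_2‖ = 1.4460, so q_2 = (-0.1886, 0.7544, 0.6287).
q_1·v_3 = (-0.4264)·4 + (-0.6396)·(-3) + 0.6396·3 = 2.1320; q_2·v_3 = (-0.1886)·4 + 0.7544·(-3) + 0.6287·3 = -1.1317.
u_3 = v_3 − 2.1320·q_1 + 1.1317·q_2 = (4.6957, -0.7826, 2.3478).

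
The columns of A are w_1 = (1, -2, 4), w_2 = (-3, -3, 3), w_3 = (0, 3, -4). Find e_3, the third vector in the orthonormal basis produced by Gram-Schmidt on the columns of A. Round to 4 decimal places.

e_3 = (-0.3244, 0.8111, 0.4867)

e_1 = w_1/‖w_1‖ = (1, -2, 4)/4.5826 = (0.2182, -0.4364, 0.8729).
r_{12} = e_1·w_2 = 3.2733.
u_2 = w_2 − 3.2733·e_1 = (-3.7143, -1.5714, 0.1429).
‖u_2‖ = 4.0356, so e_2 = (-0.9204, -0.3894, 0.0354).
r_{13} = e_1·w_3 = -4.8008; r_{23} = e_2·w_3 = -1.3098.
u_3 = w_3 + 4.8008·e_1 + 1.3098·e_2 = (-0.1579, 0.3947, 0.2368).
‖u_3‖ = 0.4867, so e_3 = (-0.3244, 0.8111, 0.4867).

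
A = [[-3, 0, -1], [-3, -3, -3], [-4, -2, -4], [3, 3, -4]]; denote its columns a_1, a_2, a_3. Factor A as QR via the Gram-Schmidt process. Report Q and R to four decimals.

Q = [[-0.4575, 0.7239, 0.2570], [-0.4575, -0.4733, -0.4848], [-0.6100, 0.1671, -0.3855], [0.4575, 0.4733, -0.7418]], R = [[6.5574, 3.9650, 2.4400], [0.0000, 2.5058, -1.8654], [0.0000, 0.0000, 5.7067]]

a_1 = (-3, -3, -4, 3); ‖a_1‖ = 6.5574, so q_1 = (-0.4575, -0.4575, -0.6100, 0.4575).
q_1·a_2 = (-0.4575)·0 + (-0.4575)·(-3) + (-0.6100)·(-2) + 0.4575·3 = 3.9650.
u_2 = a_2 − 3.9650·q_1 = (1.8140, -1.1860, 0.4186, 1.1860).
‖u_2‖ = 2.5058, so q_2 = (0.7239, -0.4733, 0.1671, 0.4733).
q_1·a_3 = (-0.4575)·(-1) + (-0.4575)·(-3) + (-0.6100)·(-4) + 0.4575·(-4) = 2.4400; q_2·a_3 = 0.7239·(-1) + (-0.4733)·(-3) + 0.1671·(-4) + 0.4733·(-4) = -1.8654.
u_3 = a_3 − 2.4400·q_1 + 1.8654·q_2 = (1.4667, -2.7667, -2.2000, -4.2333).
‖u_3‖ = 5.7067, so q_3 = (0.2570, -0.4848, -0.3855, -0.7418).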